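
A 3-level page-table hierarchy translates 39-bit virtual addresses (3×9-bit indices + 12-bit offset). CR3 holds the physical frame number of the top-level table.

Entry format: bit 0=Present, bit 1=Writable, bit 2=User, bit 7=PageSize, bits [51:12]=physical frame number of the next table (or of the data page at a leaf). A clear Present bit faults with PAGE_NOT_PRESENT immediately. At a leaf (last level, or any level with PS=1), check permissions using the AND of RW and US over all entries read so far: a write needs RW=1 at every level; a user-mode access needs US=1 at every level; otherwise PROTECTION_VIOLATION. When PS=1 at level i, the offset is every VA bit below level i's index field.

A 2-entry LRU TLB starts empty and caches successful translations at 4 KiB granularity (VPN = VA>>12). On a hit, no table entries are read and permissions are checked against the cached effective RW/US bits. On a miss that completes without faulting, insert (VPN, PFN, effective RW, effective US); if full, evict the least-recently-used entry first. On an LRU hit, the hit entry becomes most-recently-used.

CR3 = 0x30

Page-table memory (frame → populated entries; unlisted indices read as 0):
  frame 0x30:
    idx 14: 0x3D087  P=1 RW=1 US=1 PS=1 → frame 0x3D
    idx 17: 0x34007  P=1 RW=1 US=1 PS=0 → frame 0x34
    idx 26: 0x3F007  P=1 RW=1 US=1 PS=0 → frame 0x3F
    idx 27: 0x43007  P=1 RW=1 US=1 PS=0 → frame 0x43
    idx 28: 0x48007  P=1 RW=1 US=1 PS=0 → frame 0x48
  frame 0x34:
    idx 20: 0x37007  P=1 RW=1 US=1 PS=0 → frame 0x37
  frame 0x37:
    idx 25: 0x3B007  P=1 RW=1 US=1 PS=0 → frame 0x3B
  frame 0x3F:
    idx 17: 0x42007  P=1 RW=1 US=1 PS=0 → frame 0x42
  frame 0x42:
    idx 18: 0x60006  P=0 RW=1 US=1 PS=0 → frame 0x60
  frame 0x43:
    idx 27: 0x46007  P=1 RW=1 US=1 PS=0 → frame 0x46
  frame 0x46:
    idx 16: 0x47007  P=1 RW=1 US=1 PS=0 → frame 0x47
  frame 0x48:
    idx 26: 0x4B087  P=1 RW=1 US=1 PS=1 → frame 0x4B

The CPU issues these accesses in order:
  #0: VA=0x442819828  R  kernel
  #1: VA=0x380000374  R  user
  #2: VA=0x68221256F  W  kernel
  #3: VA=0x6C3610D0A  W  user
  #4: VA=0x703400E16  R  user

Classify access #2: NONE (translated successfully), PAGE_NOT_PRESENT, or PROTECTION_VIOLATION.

Per-access translation:
#0 VA=0x442819828 (r,kernel):
  L0 @0x30[17] → 0x34007  P=1,RW=1,US=1,PS=0
  L1 @0x34[20] → 0x37007  P=1,RW=1,US=1,PS=0
  L2 @0x37[25] → 0x3B007  P=1,RW=1,US=1,PS=0
  ⇒ phys 0x3B828  [3 reads]
#1 VA=0x380000374 (r,user):
  L0 @0x30[14] → 0x3D087  P=1,RW=1,US=1,PS=1
  ⇒ phys 0x3D374 (huge @L0)  [1 reads]
#2 VA=0x68221256F (w,kernel):
  L0 @0x30[26] → 0x3F007  P=1,RW=1,US=1,PS=0
  L1 @0x3F[17] → 0x42007  P=1,RW=1,US=1,PS=0
  L2 @0x42[18] → 0x60006  P=0,RW=1,US=1,PS=0
  → PAGE_NOT_PRESENT  (3 entries read)
#3 VA=0x6C3610D0A (w,user):
  L0 @0x30[27] → 0x43007  P=1,RW=1,US=1,PS=0
  L1 @0x43[27] → 0x46007  P=1,RW=1,US=1,PS=0
  L2 @0x46[16] → 0x47007  P=1,RW=1,US=1,PS=0
  ⇒ phys 0x47D0A  [3 reads]
#4 VA=0x703400E16 (r,user):
  L0 @0x30[28] → 0x48007  P=1,RW=1,US=1,PS=0
  L1 @0x48[26] → 0x4B087  P=1,RW=1,US=1,PS=1
  ⇒ phys 0x4BE16 (huge @L1)  [2 reads]

Access #2 fault: PAGE_NOT_PRESENT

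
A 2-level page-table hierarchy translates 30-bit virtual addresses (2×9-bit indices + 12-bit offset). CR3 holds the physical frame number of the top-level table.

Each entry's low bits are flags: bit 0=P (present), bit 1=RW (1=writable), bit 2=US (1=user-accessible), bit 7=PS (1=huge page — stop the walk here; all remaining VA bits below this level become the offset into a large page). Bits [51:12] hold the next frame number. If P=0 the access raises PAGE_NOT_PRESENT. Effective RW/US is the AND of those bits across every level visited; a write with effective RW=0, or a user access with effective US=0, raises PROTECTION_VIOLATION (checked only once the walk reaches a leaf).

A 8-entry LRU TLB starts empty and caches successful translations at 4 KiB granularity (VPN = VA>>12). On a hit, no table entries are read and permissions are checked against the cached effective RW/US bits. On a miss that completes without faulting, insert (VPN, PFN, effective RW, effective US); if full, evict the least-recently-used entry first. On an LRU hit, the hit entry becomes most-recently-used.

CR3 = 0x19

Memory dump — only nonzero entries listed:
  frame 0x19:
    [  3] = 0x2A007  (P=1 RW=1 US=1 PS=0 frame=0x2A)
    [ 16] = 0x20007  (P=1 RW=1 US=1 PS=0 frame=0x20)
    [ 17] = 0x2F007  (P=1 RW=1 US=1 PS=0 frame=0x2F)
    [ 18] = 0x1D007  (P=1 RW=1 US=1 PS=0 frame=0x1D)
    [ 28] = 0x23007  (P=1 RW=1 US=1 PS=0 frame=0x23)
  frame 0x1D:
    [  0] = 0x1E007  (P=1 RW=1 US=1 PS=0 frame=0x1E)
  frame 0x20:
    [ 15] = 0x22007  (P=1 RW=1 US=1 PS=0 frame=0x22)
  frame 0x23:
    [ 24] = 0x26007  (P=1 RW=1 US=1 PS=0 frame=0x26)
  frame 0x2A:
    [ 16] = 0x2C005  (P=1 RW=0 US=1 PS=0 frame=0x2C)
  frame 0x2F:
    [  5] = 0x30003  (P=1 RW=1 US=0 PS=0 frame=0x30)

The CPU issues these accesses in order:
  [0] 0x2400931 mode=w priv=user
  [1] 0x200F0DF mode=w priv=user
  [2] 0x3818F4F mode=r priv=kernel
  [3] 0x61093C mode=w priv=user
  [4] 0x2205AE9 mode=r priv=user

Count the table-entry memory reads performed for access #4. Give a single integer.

Walk each access:
#0 VA=0x2400931 (w,user):
  lvl0: tbl 0x19, slot 18 ⇒ 0x1D007 (P1/RW1/US1/PS0)
  lvl1: tbl 0x1D, slot 0 ⇒ 0x1E007 (P1/RW1/US1/PS0)
  ✓ 0x1E931  — 2 lookups
#1 VA=0x200F0DF (w,user):
  lvl0: tbl 0x19, slot 16 ⇒ 0x20007 (P1/RW1/US1/PS0)
  lvl1: tbl 0x20, slot 15 ⇒ 0x22007 (P1/RW1/US1/PS0)
  ✓ 0x220DF  — 2 lookups
#2 VA=0x3818F4F (r,kernel):
  lvl0: tbl 0x19, slot 28 ⇒ 0x23007 (P1/RW1/US1/PS0)
  lvl1: tbl 0x23, slot 24 ⇒ 0x26007 (P1/RW1/US1/PS0)
  ✓ 0x26F4F  — 2 lookups
#3 VA=0x61093C (w,user):
  lvl0: tbl 0x19, slot 3 ⇒ 0x2A007 (P1/RW1/US1/PS0)
  lvl1: tbl 0x2A, slot 16 ⇒ 0x2C005 (P1/RW0/US1/PS0)
  ✗ PROTECTION_VIOLATION  [2 reads]
#4 VA=0x2205AE9 (r,user):
  lvl0: tbl 0x19, slot 17 ⇒ 0x2F007 (P1/RW1/US1/PS0)
  lvl1: tbl 0x2F, slot 5 ⇒ 0x30003 (P1/RW1/US0/PS0)
  ✗ PROTECTION_VIOLATION  [2 reads]

Entries read for #4: 2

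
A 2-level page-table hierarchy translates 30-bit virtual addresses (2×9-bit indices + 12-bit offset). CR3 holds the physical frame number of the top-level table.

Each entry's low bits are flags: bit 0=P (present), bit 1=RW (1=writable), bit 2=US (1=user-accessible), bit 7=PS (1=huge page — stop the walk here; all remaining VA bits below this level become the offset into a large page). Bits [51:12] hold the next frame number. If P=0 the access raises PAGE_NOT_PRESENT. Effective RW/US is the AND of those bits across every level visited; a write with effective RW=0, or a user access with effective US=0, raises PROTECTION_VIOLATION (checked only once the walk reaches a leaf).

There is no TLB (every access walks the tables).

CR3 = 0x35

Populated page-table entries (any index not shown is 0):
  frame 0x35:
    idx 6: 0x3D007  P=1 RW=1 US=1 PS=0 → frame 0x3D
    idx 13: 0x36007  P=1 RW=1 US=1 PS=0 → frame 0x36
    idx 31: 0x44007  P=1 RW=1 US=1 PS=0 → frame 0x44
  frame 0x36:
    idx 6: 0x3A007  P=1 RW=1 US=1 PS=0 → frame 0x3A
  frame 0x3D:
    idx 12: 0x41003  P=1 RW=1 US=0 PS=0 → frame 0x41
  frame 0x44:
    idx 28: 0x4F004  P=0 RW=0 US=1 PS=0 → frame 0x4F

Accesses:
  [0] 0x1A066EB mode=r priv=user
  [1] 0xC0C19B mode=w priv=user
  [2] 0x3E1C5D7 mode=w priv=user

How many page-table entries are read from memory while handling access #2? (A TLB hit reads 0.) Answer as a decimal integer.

Walk each access:
#0 VA=0x1A066EB (r,user):
  L0: frame=0x35 idx=13 entry=0x36007 [P=1 RW=1 US=1 PS=0]
  L1: frame=0x36 idx=6 entry=0x3A007 [P=1 RW=1 US=1 PS=0]
  → PA=0x3A6EB  (2 entries read)
#1 VA=0xC0C19B (w,user):
  L0: frame=0x35 idx=6 entry=0x3D007 [P=1 RW=1 US=1 PS=0]
  L1: frame=0x3D idx=12 entry=0x41003 [P=1 RW=1 US=0 PS=0]
  ✗ PROTECTION_VIOLATION  [2 reads]
#2 VA=0x3E1C5D7 (w,user):
  L0: frame=0x35 idx=31 entry=0x44007 [P=1 RW=1 US=1 PS=0]
  L1: frame=0x44 idx=28 entry=0x4F004 [P=0 RW=0 US=1 PS=0]
  ✗ PAGE_NOT_PRESENT  [2 reads]

Entries read for #2: 2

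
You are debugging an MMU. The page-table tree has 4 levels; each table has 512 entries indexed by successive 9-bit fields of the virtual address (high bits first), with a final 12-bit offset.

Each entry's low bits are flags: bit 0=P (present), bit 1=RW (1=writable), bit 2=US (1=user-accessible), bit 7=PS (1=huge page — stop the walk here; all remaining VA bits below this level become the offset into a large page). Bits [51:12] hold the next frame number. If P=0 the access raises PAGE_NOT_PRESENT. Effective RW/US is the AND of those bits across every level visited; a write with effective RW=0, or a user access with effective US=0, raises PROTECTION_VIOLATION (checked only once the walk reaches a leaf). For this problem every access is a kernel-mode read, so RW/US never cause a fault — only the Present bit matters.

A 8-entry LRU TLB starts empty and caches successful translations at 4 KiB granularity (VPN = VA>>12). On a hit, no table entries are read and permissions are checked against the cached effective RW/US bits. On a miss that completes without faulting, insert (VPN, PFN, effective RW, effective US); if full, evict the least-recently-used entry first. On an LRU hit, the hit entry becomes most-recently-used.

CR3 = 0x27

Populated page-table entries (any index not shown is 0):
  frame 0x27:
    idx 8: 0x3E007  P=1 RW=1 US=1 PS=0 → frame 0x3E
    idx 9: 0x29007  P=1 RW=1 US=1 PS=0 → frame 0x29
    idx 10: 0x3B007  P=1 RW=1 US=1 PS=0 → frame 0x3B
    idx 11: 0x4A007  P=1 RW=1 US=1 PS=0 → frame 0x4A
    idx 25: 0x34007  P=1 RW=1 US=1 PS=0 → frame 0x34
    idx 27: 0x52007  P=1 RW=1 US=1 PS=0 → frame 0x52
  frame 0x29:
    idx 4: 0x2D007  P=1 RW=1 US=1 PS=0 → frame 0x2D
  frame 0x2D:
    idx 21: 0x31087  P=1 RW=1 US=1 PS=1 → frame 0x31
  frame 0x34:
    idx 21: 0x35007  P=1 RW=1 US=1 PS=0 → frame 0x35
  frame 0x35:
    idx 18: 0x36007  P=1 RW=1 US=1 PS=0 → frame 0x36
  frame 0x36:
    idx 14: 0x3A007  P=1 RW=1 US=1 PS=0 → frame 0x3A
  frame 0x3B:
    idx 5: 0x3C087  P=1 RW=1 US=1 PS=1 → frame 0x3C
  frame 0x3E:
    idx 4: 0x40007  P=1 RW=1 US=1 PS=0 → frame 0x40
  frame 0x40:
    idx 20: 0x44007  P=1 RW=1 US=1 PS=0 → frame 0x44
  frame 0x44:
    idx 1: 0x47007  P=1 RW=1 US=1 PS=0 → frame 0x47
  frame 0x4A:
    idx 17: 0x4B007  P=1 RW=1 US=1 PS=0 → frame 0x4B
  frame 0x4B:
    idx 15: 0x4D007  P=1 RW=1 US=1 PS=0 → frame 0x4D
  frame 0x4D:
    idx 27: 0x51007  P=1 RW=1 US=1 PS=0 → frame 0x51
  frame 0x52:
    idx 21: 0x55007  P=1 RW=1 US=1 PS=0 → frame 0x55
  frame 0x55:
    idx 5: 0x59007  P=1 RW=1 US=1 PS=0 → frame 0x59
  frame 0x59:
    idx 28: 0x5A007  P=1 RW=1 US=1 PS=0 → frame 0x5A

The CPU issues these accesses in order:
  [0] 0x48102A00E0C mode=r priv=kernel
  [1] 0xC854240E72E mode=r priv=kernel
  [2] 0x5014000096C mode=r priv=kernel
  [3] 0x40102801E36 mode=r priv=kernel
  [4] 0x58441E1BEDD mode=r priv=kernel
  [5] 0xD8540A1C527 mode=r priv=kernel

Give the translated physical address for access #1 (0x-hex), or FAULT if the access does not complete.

Per-access translation:
#0 VA=0x48102A00E0C (r,kernel):
  lvl0: tbl 0x27, slot 9 ⇒ 0x29007 (P1/RW1/US1/PS0)
  lvl1: tbl 0x29, slot 4 ⇒ 0x2D007 (P1/RW1/US1/PS0)
  lvl2: tbl 0x2D, slot 21 ⇒ 0x31087 (P1/RW1/US1/PS1)
  ✓ 0x31E0C (huge @L2)  — 3 lookups
#1 VA=0xC854240E72E (r,kernel):
  lvl0: tbl 0x27, slot 25 ⇒ 0x34007 (P1/RW1/US1/PS0)
  lvl1: tbl 0x34, slot 21 ⇒ 0x35007 (P1/RW1/US1/PS0)
  lvl2: tbl 0x35, slot 18 ⇒ 0x36007 (P1/RW1/US1/PS0)
  lvl3: tbl 0x36, slot 14 ⇒ 0x3A007 (P1/RW1/US1/PS0)
  ✓ 0x3A72E  — 4 lookups
#2 VA=0x5014000096C (r,kernel):
  lvl0: tbl 0x27, slot 10 ⇒ 0x3B007 (P1/RW1/US1/PS0)
  lvl1: tbl 0x3B, slot 5 ⇒ 0x3C087 (P1/RW1/US1/PS1)
  ✓ 0x3C96C (huge @L1)  — 2 lookups
#3 VA=0x40102801E36 (r,kernel):
  lvl0: tbl 0x27, slot 8 ⇒ 0x3E007 (P1/RW1/US1/PS0)
  lvl1: tbl 0x3E, slot 4 ⇒ 0x40007 (P1/RW1/US1/PS0)
  lvl2: tbl 0x40, slot 20 ⇒ 0x44007 (P1/RW1/US1/PS0)
  lvl3: tbl 0x44, slot 1 ⇒ 0x47007 (P1/RW1/US1/PS0)
  ✓ 0x47E36  — 4 lookups
#4 VA=0x58441E1BEDD (r,kernel):
  lvl0: tbl 0x27, slot 11 ⇒ 0x4A007 (P1/RW1/US1/PS0)
  lvl1: tbl 0x4A, slot 17 ⇒ 0x4B007 (P1/RW1/US1/PS0)
  lvl2: tbl 0x4B, slot 15 ⇒ 0x4D007 (P1/RW1/US1/PS0)
  lvl3: tbl 0x4D, slot 27 ⇒ 0x51007 (P1/RW1/US1/PS0)
  ✓ 0x51EDD  — 4 lookups
#5 VA=0xD8540A1C527 (r,kernel):
  lvl0: tbl 0x27, slot 27 ⇒ 0x52007 (P1/RW1/US1/PS0)
  lvl1: tbl 0x52, slot 21 ⇒ 0x55007 (P1/RW1/US1/PS0)
  lvl2: tbl 0x55, slot 5 ⇒ 0x59007 (P1/RW1/US1/PS0)
  lvl3: tbl 0x59, slot 28 ⇒ 0x5A007 (P1/RW1/US1/PS0)
  ✓ 0x5A527  — 4 lookups

Access #1 PA: 0x3A72E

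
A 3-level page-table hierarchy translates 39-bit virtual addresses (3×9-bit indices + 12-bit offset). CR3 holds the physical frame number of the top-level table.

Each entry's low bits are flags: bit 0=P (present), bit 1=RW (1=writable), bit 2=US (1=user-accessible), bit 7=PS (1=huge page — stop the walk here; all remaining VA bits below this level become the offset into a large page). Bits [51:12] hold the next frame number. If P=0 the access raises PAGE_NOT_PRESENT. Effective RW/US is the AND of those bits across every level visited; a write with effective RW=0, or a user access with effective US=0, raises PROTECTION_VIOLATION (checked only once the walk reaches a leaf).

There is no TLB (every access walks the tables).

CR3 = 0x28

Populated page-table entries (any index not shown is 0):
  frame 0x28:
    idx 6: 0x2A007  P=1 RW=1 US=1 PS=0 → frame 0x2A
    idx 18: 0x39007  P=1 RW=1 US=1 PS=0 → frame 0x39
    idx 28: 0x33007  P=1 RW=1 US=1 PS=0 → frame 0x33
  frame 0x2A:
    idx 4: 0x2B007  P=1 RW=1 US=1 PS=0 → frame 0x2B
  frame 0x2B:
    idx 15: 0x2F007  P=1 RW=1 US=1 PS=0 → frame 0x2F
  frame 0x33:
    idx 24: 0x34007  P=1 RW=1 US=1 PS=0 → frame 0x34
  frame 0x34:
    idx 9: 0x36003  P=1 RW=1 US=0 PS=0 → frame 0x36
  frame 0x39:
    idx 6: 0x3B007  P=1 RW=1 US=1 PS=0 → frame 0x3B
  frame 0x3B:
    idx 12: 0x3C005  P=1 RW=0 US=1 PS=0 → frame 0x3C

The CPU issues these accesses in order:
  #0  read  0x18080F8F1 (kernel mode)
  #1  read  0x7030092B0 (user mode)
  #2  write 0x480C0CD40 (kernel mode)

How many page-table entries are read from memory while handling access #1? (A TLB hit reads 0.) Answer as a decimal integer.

Per-access translation:
#0 VA=0x18080F8F1 (r,kernel):
  [0] read 0x28 idx=6: raw=0x2A007 flags P=1 W=1 U=1 S=0
  [1] read 0x2A idx=4: raw=0x2B007 flags P=1 W=1 U=1 S=0
  [2] read 0x2B idx=15: raw=0x2F007 flags P=1 W=1 U=1 S=0
  → PA=0x2F8F1  (3 entries read)
#1 VA=0x7030092B0 (r,user):
  [0] read 0x28 idx=28: raw=0x33007 flags P=1 W=1 U=1 S=0
  [1] read 0x33 idx=24: raw=0x34007 flags P=1 W=1 U=1 S=0
  [2] read 0x34 idx=9: raw=0x36003 flags P=1 W=1 U=0 S=0
  ⇒ fault: PROTECTION_VIOLATION  — 3 lookups
#2 VA=0x480C0CD40 (w,kernel):
  [0] read 0x28 idx=18: raw=0x39007 flags P=1 W=1 U=1 S=0
  [1] read 0x39 idx=6: raw=0x3B007 flags P=1 W=1 U=1 S=0
  [2] read 0x3B idx=12: raw=0x3C005 flags P=1 W=0 U=1 S=0
  ⇒ fault: PROTECTION_VIOLATION  — 3 lookups

Entries read for #1: 3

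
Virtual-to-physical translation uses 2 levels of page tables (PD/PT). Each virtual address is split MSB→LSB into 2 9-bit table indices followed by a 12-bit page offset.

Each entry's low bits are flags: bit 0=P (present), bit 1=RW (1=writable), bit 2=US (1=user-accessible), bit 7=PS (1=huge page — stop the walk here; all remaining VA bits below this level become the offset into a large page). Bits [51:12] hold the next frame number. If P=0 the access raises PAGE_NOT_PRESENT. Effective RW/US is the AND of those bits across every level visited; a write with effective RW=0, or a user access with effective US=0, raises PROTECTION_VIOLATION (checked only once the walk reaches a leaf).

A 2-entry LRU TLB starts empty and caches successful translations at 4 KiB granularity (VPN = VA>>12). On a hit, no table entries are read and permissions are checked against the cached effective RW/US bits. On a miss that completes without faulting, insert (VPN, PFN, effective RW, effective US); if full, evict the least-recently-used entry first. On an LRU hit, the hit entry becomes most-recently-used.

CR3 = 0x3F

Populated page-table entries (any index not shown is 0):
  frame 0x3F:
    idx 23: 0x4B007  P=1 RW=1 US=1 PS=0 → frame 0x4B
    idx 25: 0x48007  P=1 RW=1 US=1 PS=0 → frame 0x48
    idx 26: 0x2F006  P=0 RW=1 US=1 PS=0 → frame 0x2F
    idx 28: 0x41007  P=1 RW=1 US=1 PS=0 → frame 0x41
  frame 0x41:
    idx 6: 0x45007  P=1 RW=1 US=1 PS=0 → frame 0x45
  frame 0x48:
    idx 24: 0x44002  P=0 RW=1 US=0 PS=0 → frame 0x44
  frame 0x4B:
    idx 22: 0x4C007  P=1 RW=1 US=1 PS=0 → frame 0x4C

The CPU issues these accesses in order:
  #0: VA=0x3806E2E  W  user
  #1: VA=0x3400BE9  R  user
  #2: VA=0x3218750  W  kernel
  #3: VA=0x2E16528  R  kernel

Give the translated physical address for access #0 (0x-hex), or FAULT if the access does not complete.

Walk each access:
#0 VA=0x3806E2E (w,user):
  L0: frame=0x3F idx=28 entry=0x41007 [P=1 RW=1 US=1 PS=0]
  L1: frame=0x41 idx=6 entry=0x45007 [P=1 RW=1 US=1 PS=0]
  ⇒ phys 0x45E2E  [2 reads]
#1 VA=0x3400BE9 (r,user):
  L0: frame=0x3F idx=26 entry=0x2F006 [P=0 RW=1 US=1 PS=0]
  ⇒ fault: PAGE_NOT_PRESENT  — 1 lookups
#2 VA=0x3218750 (w,kernel):
  L0: frame=0x3F idx=25 entry=0x48007 [P=1 RW=1 US=1 PS=0]
  L1: frame=0x48 idx=24 entry=0x44002 [P=0 RW=1 US=0 PS=0]
  ⇒ fault: PAGE_NOT_PRESENT  — 2 lookups
#3 VA=0x2E16528 (r,kernel):
  L0: frame=0x3F idx=23 entry=0x4B007 [P=1 RW=1 US=1 PS=0]
  L1: frame=0x4B idx=22 entry=0x4C007 [P=1 RW=1 US=1 PS=0]
  ⇒ phys 0x4C528  [2 reads]

Access #0 PA: 0x45E2E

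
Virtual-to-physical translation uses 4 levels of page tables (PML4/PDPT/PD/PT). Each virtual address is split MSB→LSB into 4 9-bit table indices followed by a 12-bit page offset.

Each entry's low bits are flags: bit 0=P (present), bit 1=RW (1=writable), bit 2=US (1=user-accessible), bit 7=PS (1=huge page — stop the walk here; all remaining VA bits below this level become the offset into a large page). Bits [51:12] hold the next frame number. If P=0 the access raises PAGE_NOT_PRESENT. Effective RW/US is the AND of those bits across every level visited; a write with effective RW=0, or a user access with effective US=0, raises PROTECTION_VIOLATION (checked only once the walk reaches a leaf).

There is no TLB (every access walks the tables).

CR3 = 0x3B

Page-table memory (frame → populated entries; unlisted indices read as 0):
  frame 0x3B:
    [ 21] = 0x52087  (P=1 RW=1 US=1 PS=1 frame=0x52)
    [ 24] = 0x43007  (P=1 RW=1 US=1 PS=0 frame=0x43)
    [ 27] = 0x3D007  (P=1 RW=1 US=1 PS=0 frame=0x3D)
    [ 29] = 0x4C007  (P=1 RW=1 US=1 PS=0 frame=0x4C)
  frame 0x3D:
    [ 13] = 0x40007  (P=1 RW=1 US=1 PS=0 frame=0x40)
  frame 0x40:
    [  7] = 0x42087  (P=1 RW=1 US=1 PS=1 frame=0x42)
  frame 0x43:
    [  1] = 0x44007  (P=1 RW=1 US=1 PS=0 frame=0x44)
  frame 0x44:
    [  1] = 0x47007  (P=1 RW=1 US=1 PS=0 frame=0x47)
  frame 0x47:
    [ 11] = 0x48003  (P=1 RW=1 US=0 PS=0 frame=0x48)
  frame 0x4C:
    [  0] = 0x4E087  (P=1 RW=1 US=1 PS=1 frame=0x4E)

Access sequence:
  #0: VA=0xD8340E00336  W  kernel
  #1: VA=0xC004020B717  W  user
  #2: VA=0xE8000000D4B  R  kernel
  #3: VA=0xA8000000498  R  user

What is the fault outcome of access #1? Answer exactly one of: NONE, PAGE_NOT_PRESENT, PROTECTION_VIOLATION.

Trace:
#0 VA=0xD8340E00336 (w,kernel):
  [0] read 0x3B idx=27: raw=0x3D007 flags P=1 W=1 U=1 S=0
  [1] read 0x3D idx=13: raw=0x40007 flags P=1 W=1 U=1 S=0
  [2] read 0x40 idx=7: raw=0x42087 flags P=1 W=1 U=1 S=1
  ✓ 0x42336 (huge @L2)  — 3 lookups
#1 VA=0xC004020B717 (w,user):
  [0] read 0x3B idx=24: raw=0x43007 flags P=1 W=1 U=1 S=0
  [1] read 0x43 idx=1: raw=0x44007 flags P=1 W=1 U=1 S=0
  [2] read 0x44 idx=1: raw=0x47007 flags P=1 W=1 U=1 S=0
  [3] read 0x47 idx=11: raw=0x48003 flags P=1 W=1 U=0 S=0
  → PROTECTION_VIOLATION  (4 entries read)
#2 VA=0xE8000000D4B (r,kernel):
  [0] read 0x3B idx=29: raw=0x4C007 flags P=1 W=1 U=1 S=0
  [1] read 0x4C idx=0: raw=0x4E087 flags P=1 W=1 U=1 S=1
  ✓ 0x4ED4B (huge @L1)  — 2 lookups
#3 VA=0xA8000000498 (r,user):
  [0] read 0x3B idx=21: raw=0x52087 flags P=1 W=1 U=1 S=1
  ✓ 0x52498 (huge @L0)  — 1 lookups

Access #1 fault: PROTECTION_VIOLATION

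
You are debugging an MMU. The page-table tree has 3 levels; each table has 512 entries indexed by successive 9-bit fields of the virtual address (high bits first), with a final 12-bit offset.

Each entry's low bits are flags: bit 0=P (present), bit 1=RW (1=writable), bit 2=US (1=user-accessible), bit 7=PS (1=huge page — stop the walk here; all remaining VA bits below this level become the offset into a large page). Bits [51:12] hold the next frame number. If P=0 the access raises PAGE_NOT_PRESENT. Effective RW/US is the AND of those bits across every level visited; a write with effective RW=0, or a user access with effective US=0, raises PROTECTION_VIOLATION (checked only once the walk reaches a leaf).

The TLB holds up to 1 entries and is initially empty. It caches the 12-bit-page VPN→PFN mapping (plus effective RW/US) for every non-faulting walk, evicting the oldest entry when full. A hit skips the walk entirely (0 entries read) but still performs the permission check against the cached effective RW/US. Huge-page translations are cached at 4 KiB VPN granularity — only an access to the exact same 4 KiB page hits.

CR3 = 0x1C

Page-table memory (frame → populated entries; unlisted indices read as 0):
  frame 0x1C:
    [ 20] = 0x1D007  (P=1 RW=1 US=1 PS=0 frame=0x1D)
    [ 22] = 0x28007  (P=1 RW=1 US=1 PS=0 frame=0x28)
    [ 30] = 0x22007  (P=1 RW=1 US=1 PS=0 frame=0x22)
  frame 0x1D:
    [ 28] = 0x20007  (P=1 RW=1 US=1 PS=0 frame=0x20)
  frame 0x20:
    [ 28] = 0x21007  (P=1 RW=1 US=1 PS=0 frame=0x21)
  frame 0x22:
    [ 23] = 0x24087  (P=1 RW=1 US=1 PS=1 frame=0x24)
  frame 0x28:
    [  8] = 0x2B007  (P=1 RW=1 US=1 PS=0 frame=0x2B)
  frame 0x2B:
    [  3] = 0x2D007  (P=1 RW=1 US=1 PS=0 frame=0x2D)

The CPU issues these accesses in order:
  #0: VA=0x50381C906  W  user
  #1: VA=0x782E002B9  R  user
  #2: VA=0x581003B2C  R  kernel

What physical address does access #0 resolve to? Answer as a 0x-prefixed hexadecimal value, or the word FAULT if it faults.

Walk each access:
#0 VA=0x50381C906 (w,user):
  lvl0: tbl 0x1C, slot 20 ⇒ 0x1D007 (P1/RW1/US1/PS0)
  lvl1: tbl 0x1D, slot 28 ⇒ 0x20007 (P1/RW1/US1/PS0)
  lvl2: tbl 0x20, slot 28 ⇒ 0x21007 (P1/RW1/US1/PS0)
  ⇒ phys 0x21906  [3 reads]
#1 VA=0x782E002B9 (r,user):
  lvl0: tbl 0x1C, slot 30 ⇒ 0x22007 (P1/RW1/US1/PS0)
  lvl1: tbl 0x22, slot 23 ⇒ 0x24087 (P1/RW1/US1/PS1)
  ⇒ phys 0x242B9 (huge @L1)  [2 reads]
#2 VA=0x581003B2C (r,kernel):
  lvl0: tbl 0x1C, slot 22 ⇒ 0x28007 (P1/RW1/US1/PS0)
  lvl1: tbl 0x28, slot 8 ⇒ 0x2B007 (P1/RW1/US1/PS0)
  lvl2: tbl 0x2B, slot 3 ⇒ 0x2D007 (P1/RW1/US1/PS0)
  ⇒ phys 0x2DB2C  [3 reads]

Access #0 PA: 0x21906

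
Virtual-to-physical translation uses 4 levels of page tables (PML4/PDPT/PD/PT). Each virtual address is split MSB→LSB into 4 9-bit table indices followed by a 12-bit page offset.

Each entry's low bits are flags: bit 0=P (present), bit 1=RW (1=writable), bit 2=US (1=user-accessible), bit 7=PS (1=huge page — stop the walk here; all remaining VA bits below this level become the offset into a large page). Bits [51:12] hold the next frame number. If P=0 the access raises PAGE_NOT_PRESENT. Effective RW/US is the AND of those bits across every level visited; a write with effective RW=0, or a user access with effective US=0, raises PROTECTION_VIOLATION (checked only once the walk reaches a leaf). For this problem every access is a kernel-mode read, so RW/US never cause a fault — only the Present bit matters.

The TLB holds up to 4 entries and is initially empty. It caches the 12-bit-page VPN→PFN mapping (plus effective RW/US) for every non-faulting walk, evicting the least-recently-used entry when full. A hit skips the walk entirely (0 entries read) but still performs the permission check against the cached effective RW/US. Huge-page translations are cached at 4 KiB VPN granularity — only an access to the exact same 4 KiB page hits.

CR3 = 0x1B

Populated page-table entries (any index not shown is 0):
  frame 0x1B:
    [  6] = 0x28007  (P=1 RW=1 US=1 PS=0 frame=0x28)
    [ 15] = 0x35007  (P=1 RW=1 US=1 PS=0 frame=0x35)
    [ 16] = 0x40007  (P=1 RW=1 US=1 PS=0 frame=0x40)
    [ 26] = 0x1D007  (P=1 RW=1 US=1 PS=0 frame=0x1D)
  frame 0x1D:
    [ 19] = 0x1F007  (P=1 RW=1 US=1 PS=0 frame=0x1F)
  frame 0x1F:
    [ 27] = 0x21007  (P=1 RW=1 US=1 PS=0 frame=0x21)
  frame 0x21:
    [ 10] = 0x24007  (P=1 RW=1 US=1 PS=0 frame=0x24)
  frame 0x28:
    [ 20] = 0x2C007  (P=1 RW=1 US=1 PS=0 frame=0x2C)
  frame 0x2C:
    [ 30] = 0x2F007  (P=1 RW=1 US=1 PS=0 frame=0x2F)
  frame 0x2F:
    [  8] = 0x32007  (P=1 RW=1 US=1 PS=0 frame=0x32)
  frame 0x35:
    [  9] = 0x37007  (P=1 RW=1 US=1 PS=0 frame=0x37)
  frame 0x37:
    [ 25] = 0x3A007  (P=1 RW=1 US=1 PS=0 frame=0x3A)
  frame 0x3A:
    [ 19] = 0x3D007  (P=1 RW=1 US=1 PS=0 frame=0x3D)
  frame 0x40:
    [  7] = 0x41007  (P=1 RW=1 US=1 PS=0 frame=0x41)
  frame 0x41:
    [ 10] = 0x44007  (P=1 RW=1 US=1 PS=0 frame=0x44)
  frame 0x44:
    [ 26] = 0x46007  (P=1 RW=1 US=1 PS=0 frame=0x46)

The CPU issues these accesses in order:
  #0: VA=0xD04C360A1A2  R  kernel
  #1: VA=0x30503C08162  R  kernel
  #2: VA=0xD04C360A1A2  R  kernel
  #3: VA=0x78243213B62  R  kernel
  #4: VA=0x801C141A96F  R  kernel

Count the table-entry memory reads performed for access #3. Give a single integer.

Walk each access:
#0 VA=0xD04C360A1A2 (r,kernel):
  L0: frame=0x1B idx=26 entry=0x1D007 [P=1 RW=1 US=1 PS=0]
  L1: frame=0x1D idx=19 entry=0x1F007 [P=1 RW=1 US=1 PS=0]
  L2: frame=0x1F idx=27 entry=0x21007 [P=1 RW=1 US=1 PS=0]
  L3: frame=0x21 idx=10 entry=0x24007 [P=1 RW=1 US=1 PS=0]
  ⇒ phys 0x241A2  [4 reads]
#1 VA=0x30503C08162 (r,kernel):
  L0: frame=0x1B idx=6 entry=0x28007 [P=1 RW=1 US=1 PS=0]
  L1: frame=0x28 idx=20 entry=0x2C007 [P=1 RW=1 US=1 PS=0]
  L2: frame=0x2C idx=30 entry=0x2F007 [P=1 RW=1 US=1 PS=0]
  L3: frame=0x2F idx=8 entry=0x32007 [P=1 RW=1 US=1 PS=0]
  ⇒ phys 0x32162  [4 reads]
#2 VA=0xD04C360A1A2 (r,kernel):
  TLB hit vpn=0xD04C360A → PA=0x241A2
#3 VA=0x78243213B62 (r,kernel):
  L0: frame=0x1B idx=15 entry=0x35007 [P=1 RW=1 US=1 PS=0]
  L1: frame=0x35 idx=9 entry=0x37007 [P=1 RW=1 US=1 PS=0]
  L2: frame=0x37 idx=25 entry=0x3A007 [P=1 RW=1 US=1 PS=0]
  L3: frame=0x3A idx=19 entry=0x3D007 [P=1 RW=1 US=1 PS=0]
  ⇒ phys 0x3DB62  [4 reads]
#4 VA=0x801C141A96F (r,kernel):
  L0: frame=0x1B idx=16 entry=0x40007 [P=1 RW=1 US=1 PS=0]
  L1: frame=0x40 idx=7 entry=0x41007 [P=1 RW=1 US=1 PS=0]
  L2: frame=0x41 idx=10 entry=0x44007 [P=1 RW=1 US=1 PS=0]
  L3: frame=0x44 idx=26 entry=0x46007 [P=1 RW=1 US=1 PS=0]
  ⇒ phys 0x4696F  [4 reads]

Entries read for #3: 4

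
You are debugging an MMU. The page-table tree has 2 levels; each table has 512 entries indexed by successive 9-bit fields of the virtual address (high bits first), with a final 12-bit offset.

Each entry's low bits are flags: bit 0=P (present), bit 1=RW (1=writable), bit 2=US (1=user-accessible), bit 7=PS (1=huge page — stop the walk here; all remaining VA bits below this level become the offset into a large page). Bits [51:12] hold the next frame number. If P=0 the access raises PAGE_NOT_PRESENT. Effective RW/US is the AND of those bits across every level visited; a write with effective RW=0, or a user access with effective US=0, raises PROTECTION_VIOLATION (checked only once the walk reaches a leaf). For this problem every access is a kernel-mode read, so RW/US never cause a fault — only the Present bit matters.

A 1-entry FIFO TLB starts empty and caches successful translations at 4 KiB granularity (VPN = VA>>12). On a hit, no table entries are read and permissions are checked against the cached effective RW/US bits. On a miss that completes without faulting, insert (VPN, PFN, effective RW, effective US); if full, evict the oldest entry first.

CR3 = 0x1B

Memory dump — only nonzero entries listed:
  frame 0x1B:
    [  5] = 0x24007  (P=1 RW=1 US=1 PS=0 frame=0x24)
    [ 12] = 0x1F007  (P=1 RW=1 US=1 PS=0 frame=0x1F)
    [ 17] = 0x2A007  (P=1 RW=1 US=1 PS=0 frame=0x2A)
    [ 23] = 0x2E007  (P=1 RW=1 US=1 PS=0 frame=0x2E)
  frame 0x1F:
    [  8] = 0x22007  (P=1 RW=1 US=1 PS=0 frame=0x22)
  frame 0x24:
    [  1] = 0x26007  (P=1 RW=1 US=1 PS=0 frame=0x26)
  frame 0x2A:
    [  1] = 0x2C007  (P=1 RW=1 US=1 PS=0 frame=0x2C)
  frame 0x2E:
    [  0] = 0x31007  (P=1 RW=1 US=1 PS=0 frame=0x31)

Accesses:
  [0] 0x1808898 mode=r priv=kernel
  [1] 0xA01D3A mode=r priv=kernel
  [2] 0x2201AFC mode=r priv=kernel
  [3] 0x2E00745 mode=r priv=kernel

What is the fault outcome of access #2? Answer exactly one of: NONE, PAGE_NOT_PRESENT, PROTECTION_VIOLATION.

Per-access translation:
#0 VA=0x1808898 (r,kernel):
  L0: frame=0x1B idx=12 entry=0x1F007 [P=1 RW=1 US=1 PS=0]
  L1: frame=0x1F idx=8 entry=0x22007 [P=1 RW=1 US=1 PS=0]
  → PA=0x22898  (2 entries read)
#1 VA=0xA01D3A (r,kernel):
  L0: frame=0x1B idx=5 entry=0x24007 [P=1 RW=1 US=1 PS=0]
  L1: frame=0x24 idx=1 entry=0x26007 [P=1 RW=1 US=1 PS=0]
  → PA=0x26D3A  (2 entries read)
#2 VA=0x2201AFC (r,kernel):
  L0: frame=0x1B idx=17 entry=0x2A007 [P=1 RW=1 US=1 PS=0]
  L1: frame=0x2A idx=1 entry=0x2C007 [P=1 RW=1 US=1 PS=0]
  → PA=0x2CAFC  (2 entries read)
#3 VA=0x2E00745 (r,kernel):
  L0: frame=0x1B idx=23 entry=0x2E007 [P=1 RW=1 US=1 PS=0]
  L1: frame=0x2E idx=0 entry=0x31007 [P=1 RW=1 US=1 PS=0]
  → PA=0x31745  (2 entries read)

Access #2 fault: NONE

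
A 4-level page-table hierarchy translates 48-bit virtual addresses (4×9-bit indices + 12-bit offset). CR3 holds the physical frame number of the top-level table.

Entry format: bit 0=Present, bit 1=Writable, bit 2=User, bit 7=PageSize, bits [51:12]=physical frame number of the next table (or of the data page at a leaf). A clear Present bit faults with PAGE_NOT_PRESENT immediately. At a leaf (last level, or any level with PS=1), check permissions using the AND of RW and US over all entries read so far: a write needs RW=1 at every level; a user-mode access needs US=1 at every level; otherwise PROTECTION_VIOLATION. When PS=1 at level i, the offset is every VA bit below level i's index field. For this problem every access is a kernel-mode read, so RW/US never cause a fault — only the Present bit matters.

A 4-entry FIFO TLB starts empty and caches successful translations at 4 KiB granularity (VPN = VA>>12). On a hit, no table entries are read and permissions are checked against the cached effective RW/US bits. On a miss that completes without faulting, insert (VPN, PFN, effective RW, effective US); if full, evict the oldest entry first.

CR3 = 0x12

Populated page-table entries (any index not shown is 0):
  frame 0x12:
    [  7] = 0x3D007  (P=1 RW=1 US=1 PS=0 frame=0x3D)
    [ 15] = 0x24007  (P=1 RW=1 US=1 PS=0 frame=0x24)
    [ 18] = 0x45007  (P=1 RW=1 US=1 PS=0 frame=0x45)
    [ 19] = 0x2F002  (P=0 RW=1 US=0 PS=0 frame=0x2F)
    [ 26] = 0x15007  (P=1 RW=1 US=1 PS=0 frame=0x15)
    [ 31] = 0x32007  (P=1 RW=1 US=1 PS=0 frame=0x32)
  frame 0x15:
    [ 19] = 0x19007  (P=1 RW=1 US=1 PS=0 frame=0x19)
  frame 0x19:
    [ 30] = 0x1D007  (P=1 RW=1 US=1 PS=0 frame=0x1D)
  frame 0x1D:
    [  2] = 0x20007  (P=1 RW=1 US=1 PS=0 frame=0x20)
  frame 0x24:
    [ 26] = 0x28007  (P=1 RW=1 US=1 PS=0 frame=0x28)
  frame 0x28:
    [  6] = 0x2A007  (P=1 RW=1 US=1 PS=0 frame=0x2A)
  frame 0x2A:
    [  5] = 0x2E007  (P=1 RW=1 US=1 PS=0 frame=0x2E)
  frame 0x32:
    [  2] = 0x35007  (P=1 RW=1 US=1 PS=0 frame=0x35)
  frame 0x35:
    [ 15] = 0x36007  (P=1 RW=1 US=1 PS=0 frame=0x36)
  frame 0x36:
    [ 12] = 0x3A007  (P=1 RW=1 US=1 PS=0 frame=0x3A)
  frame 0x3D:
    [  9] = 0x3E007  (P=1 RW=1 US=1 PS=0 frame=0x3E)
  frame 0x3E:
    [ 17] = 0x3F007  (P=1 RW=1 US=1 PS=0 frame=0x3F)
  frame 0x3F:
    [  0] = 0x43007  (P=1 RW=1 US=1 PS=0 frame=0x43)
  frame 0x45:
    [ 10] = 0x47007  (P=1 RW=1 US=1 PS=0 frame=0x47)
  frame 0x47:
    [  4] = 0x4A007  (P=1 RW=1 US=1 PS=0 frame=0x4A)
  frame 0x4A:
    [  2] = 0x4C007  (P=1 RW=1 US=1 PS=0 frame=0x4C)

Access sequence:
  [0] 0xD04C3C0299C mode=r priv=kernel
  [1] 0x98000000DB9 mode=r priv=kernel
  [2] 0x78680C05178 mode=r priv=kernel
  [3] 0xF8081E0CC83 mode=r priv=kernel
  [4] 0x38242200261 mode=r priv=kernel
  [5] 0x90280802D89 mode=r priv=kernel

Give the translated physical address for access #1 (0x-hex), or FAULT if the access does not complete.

Walk each access:
#0 VA=0xD04C3C0299C (r,kernel):
  L0 @0x12[26] → 0x15007  P=1,RW=1,US=1,PS=0
  L1 @0x15[19] → 0x19007  P=1,RW=1,US=1,PS=0
  L2 @0x19[30] → 0x1D007  P=1,RW=1,US=1,PS=0
  L3 @0x1D[2] → 0x20007  P=1,RW=1,US=1,PS=0
  → PA=0x2099C  (4 entries read)
#1 VA=0x98000000DB9 (r,kernel):
  L0 @0x12[19] → 0x2F002  P=0,RW=1,US=0,PS=0
  ✗ PAGE_NOT_PRESENT  [1 reads]
#2 VA=0x78680C05178 (r,kernel):
  L0 @0x12[15] → 0x24007  P=1,RW=1,US=1,PS=0
  L1 @0x24[26] → 0x28007  P=1,RW=1,US=1,PS=0
  L2 @0x28[6] → 0x2A007  P=1,RW=1,US=1,PS=0
  L3 @0x2A[5] → 0x2E007  P=1,RW=1,US=1,PS=0
  → PA=0x2E178  (4 entries read)
#3 VA=0xF8081E0CC83 (r,kernel):
  L0 @0x12[31] → 0x32007  P=1,RW=1,US=1,PS=0
  L1 @0x32[2] → 0x35007  P=1,RW=1,US=1,PS=0
  L2 @0x35[15] → 0x36007  P=1,RW=1,US=1,PS=0
  L3 @0x36[12] → 0x3A007  P=1,RW=1,US=1,PS=0
  → PA=0x3AC83  (4 entries read)
#4 VA=0x38242200261 (r,kernel):
  L0 @0x12[7] → 0x3D007  P=1,RW=1,US=1,PS=0
  L1 @0x3D[9] → 0x3E007  P=1,RW=1,US=1,PS=0
  L2 @0x3E[17] → 0x3F007  P=1,RW=1,US=1,PS=0
  L3 @0x3F[0] → 0x43007  P=1,RW=1,US=1,PS=0
  → PA=0x43261  (4 entries read)
#5 VA=0x90280802D89 (r,kernel):
  L0 @0x12[18] → 0x45007  P=1,RW=1,US=1,PS=0
  L1 @0x45[10] → 0x47007  P=1,RW=1,US=1,PS=0
  L2 @0x47[4] → 0x4A007  P=1,RW=1,US=1,PS=0
  L3 @0x4A[2] → 0x4C007  P=1,RW=1,US=1,PS=0
  → PA=0x4CD89  (4 entries read)

Access #1 PA: FAULT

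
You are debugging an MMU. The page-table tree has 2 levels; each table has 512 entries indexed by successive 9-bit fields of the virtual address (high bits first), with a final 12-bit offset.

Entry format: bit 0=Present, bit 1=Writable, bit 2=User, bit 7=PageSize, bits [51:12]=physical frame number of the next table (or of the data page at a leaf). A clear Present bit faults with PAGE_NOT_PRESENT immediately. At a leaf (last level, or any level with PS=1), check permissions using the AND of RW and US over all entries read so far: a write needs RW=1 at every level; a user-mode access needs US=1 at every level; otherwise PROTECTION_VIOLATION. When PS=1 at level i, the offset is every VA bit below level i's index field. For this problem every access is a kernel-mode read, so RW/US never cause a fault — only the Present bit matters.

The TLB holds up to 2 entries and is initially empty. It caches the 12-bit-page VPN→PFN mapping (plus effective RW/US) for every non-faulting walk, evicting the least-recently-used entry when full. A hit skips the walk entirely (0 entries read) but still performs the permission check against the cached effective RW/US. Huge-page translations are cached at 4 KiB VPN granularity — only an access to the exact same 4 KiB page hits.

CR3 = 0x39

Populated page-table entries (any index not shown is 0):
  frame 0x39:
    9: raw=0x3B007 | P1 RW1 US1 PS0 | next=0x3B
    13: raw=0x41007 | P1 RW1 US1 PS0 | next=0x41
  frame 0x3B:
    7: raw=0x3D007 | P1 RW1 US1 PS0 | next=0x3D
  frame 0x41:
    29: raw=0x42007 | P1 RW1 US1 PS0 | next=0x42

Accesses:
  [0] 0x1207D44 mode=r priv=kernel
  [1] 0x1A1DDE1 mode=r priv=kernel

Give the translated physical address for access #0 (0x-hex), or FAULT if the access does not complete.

Walk each access:
#0 VA=0x1207D44 (r,kernel):
  L0 @0x39[9] → 0x3B007  P=1,RW=1,US=1,PS=0
  L1 @0x3B[7] → 0x3D007  P=1,RW=1,US=1,PS=0
  → PA=0x3DD44  (2 entries read)
#1 VA=0x1A1DDE1 (r,kernel):
  L0 @0x39[13] → 0x41007  P=1,RW=1,US=1,PS=0
  L1 @0x41[29] → 0x42007  P=1,RW=1,US=1,PS=0
  → PA=0x42DE1  (2 entries read)

Access #0 PA: 0x3DD44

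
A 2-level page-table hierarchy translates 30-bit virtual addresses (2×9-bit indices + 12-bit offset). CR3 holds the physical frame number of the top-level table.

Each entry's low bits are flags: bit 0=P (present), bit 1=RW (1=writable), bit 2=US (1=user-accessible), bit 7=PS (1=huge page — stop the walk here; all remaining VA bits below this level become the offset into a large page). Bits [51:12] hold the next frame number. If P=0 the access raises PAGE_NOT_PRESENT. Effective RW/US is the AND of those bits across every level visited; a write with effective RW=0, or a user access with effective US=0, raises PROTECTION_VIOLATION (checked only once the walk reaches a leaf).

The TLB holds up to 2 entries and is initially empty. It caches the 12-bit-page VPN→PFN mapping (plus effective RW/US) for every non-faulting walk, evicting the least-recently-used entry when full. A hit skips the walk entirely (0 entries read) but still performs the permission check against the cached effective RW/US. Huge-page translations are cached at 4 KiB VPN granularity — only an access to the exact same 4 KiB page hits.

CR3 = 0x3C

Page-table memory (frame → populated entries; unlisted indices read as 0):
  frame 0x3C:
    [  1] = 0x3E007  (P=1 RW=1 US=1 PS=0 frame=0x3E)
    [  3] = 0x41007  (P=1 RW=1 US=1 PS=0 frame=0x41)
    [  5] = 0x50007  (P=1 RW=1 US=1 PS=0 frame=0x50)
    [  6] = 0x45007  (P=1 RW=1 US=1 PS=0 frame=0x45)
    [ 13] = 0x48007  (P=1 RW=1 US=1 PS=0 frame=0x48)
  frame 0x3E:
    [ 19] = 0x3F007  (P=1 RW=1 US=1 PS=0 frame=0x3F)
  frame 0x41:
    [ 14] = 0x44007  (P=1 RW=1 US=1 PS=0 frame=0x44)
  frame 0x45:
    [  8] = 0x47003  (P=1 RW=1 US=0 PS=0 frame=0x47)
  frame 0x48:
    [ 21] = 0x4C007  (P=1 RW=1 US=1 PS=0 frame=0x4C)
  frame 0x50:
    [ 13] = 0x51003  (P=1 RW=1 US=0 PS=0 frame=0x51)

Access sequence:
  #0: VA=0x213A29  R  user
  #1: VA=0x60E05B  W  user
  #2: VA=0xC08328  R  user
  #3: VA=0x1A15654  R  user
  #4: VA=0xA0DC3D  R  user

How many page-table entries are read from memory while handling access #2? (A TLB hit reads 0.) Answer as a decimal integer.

Per-access translation:
#0 VA=0x213A29 (r,user):
  L0 @0x3C[1] → 0x3E007  P=1,RW=1,US=1,PS=0
  L1 @0x3E[19] → 0x3F007  P=1,RW=1,US=1,PS=0
  ⇒ phys 0x3FA29  [2 reads]
#1 VA=0x60E05B (w,user):
  L0 @0x3C[3] → 0x41007  P=1,RW=1,US=1,PS=0
  L1 @0x41[14] → 0x44007  P=1,RW=1,US=1,PS=0
  ⇒ phys 0x4405B  [2 reads]
#2 VA=0xC08328 (r,user):
  L0 @0x3C[6] → 0x45007  P=1,RW=1,US=1,PS=0
  L1 @0x45[8] → 0x47003  P=1,RW=1,US=0,PS=0
  → PROTECTION_VIOLATION  (2 entries read)
#3 VA=0x1A15654 (r,user):
  L0 @0x3C[13] → 0x48007  P=1,RW=1,US=1,PS=0
  L1 @0x48[21] → 0x4C007  P=1,RW=1,US=1,PS=0
  ⇒ phys 0x4C654  [2 reads]
#4 VA=0xA0DC3D (r,user):
  L0 @0x3C[5] → 0x50007  P=1,RW=1,US=1,PS=0
  L1 @0x50[13] → 0x51003  P=1,RW=1,US=0,PS=0
  → PROTECTION_VIOLATION  (2 entries read)

Entries read for #2: 2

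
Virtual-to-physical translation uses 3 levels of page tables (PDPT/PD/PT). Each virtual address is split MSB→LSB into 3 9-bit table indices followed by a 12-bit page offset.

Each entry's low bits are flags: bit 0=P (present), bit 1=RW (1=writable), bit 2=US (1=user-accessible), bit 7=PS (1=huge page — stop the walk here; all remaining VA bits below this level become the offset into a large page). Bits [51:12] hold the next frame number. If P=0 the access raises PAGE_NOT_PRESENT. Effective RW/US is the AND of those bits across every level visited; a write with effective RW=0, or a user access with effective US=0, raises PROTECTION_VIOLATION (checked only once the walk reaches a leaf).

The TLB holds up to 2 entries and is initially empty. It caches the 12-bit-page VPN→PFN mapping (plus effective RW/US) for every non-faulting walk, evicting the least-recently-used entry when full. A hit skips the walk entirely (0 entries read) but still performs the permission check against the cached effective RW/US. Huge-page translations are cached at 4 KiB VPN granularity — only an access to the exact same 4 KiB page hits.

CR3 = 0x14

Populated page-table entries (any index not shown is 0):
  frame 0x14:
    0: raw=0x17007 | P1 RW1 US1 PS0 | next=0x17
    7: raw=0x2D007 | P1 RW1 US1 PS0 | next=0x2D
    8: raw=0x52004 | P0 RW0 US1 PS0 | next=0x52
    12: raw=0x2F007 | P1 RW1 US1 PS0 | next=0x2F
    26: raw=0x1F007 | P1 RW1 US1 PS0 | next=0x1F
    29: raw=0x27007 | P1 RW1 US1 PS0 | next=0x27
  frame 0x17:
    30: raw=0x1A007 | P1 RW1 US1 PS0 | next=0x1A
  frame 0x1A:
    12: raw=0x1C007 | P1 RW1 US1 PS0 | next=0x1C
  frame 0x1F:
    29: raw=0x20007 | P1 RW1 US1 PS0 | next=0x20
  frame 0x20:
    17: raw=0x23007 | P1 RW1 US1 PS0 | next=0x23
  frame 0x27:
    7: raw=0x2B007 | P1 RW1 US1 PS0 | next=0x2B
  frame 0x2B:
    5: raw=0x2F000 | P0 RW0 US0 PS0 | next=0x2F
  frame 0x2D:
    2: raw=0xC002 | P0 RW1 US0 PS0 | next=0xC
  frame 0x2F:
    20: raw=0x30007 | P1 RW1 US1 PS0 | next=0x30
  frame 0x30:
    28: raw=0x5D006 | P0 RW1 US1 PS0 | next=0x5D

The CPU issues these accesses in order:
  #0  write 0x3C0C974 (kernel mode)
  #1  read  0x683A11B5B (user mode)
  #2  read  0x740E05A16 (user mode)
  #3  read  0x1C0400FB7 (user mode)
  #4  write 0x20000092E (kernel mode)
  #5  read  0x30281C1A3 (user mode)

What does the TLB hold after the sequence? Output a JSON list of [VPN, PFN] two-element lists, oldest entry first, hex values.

Walk each access:
#0 VA=0x3C0C974 (w,kernel):
  L0: frame=0x14 idx=0 entry=0x17007 [P=1 RW=1 US=1 PS=0]
  L1: frame=0x17 idx=30 entry=0x1A007 [P=1 RW=1 US=1 PS=0]
  L2: frame=0x1A idx=12 entry=0x1C007 [P=1 RW=1 US=1 PS=0]
  ✓ 0x1C974  — 3 lookups
#1 VA=0x683A11B5B (r,user):
  L0: frame=0x14 idx=26 entry=0x1F007 [P=1 RW=1 US=1 PS=0]
  L1: frame=0x1F idx=29 entry=0x20007 [P=1 RW=1 US=1 PS=0]
  L2: frame=0x20 idx=17 entry=0x23007 [P=1 RW=1 US=1 PS=0]
  ✓ 0x23B5B  — 3 lookups
#2 VA=0x740E05A16 (r,user):
  L0: frame=0x14 idx=29 entry=0x27007 [P=1 RW=1 US=1 PS=0]
  L1: frame=0x27 idx=7 entry=0x2B007 [P=1 RW=1 US=1 PS=0]
  L2: frame=0x2B idx=5 entry=0x2F000 [P=0 RW=0 US=0 PS=0]
  ⇒ fault: PAGE_NOT_PRESENT  — 3 lookups
#3 VA=0x1C0400FB7 (r,user):
  L0: frame=0x14 idx=7 entry=0x2D007 [P=1 RW=1 US=1 PS=0]
  L1: frame=0x2D idx=2 entry=0xC002 [P=0 RW=1 US=0 PS=0]
  ⇒ fault: PAGE_NOT_PRESENT  — 2 lookups
#4 VA=0x20000092E (w,kernel):
  L0: frame=0x14 idx=8 entry=0x52004 [P=0 RW=0 US=1 PS=0]
  ⇒ fault: PAGE_NOT_PRESENT  — 1 lookups
#5 VA=0x30281C1A3 (r,user):
  L0: frame=0x14 idx=12 entry=0x2F007 [P=1 RW=1 US=1 PS=0]
  L1: frame=0x2F idx=20 entry=0x30007 [P=1 RW=1 US=1 PS=0]
  L2: frame=0x30 idx=28 entry=0x5D006 [P=0 RW=1 US=1 PS=0]
  ⇒ fault: PAGE_NOT_PRESENT  — 3 lookups

TLB: [["0x3C0C", "0x1C"], ["0x683A11", "0x23"]]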